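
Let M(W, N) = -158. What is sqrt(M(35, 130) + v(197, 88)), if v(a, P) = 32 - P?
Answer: I*sqrt(214) ≈ 14.629*I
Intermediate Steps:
sqrt(M(35, 130) + v(197, 88)) = sqrt(-158 + (32 - 1*88)) = sqrt(-158 + (32 - 88)) = sqrt(-158 - 56) = sqrt(-214) = I*sqrt(214)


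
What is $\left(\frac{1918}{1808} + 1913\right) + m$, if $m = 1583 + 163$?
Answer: $\frac{3308695}{904} \approx 3660.1$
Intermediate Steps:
$m = 1746$
$\left(\frac{1918}{1808} + 1913\right) + m = \left(\frac{1918}{1808} + 1913\right) + 1746 = \left(1918 \cdot \frac{1}{1808} + 1913\right) + 1746 = \left(\frac{959}{904} + 1913\right) + 1746 = \frac{1730311}{904} + 1746 = \frac{3308695}{904}$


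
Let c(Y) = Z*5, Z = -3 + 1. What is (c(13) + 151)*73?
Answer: 10293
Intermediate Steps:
Z = -2
c(Y) = -10 (c(Y) = -2*5 = -10)
(c(13) + 151)*73 = (-10 + 151)*73 = 141*73 = 10293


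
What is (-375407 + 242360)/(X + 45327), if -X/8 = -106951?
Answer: -133047/900935 ≈ -0.14768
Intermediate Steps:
X = 855608 (X = -8*(-106951) = 855608)
(-375407 + 242360)/(X + 45327) = (-375407 + 242360)/(855608 + 45327) = -133047/900935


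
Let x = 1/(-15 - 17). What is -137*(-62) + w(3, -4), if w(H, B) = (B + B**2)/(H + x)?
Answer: 807314/95 ≈ 8498.0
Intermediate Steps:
x = -1/32 (x = 1/(-32) = -1/32 ≈ -0.031250)
w(H, B) = (B + B**2)/(-1/32 + H) (w(H, B) = (B + B**2)/(H - 1/32) = (B + B**2)/(-1/32 + H))
-137*(-62) + w(3, -4) = -137*(-62) + 32*(-4)*(1 - 4)/(-1 + 32*3) = 8494 + 32*(-4)*(-3)/(-1 + 96) = 8494 + 32*(-4)*(-3)/95 = 8494 + 32*(-4)*(1/95)*(-3) = 8494 + 384/95 = 807314/95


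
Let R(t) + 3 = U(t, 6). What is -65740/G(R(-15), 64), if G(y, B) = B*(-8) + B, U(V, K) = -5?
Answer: 16435/112 ≈ 146.74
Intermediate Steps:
R(t) = -8 (R(t) = -3 - 5 = -8)
G(y, B) = -7*B (G(y, B) = -8*B + B = -7*B)
-65740/G(R(-15), 64) = -65740/((-7*64)) = -65740/(-448) = -65740*(-1/448) = 16435/112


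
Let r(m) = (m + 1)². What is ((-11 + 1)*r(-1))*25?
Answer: 0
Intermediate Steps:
r(m) = (1 + m)²
((-11 + 1)*r(-1))*25 = ((-11 + 1)*(1 - 1)²)*25 = -10*0²*25 = -10*0*25 = 0*25 = 0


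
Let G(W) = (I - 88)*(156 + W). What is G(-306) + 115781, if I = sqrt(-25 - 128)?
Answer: 128981 - 450*I*sqrt(17) ≈ 1.2898e+5 - 1855.4*I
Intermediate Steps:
I = 3*I*sqrt(17) (I = sqrt(-153) = 3*I*sqrt(17) ≈ 12.369*I)
G(W) = (-88 + 3*I*sqrt(17))*(156 + W) (G(W) = (3*I*sqrt(17) - 88)*(156 + W) = (-88 + 3*I*sqrt(17))*(156 + W))
G(-306) + 115781 = (-13728 - 88*(-306) + 468*I*sqrt(17) + 3*I*(-306)*sqrt(17)) + 115781 = (-13728 + 26928 + 468*I*sqrt(17) - 918*I*sqrt(17)) + 115781 = (13200 - 450*I*sqrt(17)) + 115781 = 128981 - 450*I*sqrt(17)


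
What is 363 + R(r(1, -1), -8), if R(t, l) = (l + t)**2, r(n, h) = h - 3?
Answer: 507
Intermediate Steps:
r(n, h) = -3 + h
363 + R(r(1, -1), -8) = 363 + (-8 + (-3 - 1))**2 = 363 + (-8 - 4)**2 = 363 + (-12)**2 = 363 + 144 = 507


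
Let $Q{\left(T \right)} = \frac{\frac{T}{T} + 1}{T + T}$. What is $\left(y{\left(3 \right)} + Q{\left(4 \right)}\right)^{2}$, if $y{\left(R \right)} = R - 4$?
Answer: $\frac{9}{16} \approx 0.5625$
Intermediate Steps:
$y{\left(R \right)} = -4 + R$ ($y{\left(R \right)} = R - 4 = -4 + R$)
$Q{\left(T \right)} = \frac{1}{T}$ ($Q{\left(T \right)} = \frac{1 + 1}{2 T} = 2 \frac{1}{2 T} = \frac{1}{T}$)
$\left(y{\left(3 \right)} + Q{\left(4 \right)}\right)^{2} = \left(\left(-4 + 3\right) + \frac{1}{4}\right)^{2} = \left(-1 + \frac{1}{4}\right)^{2} = \left(- \frac{3}{4}\right)^{2} = \frac{9}{16}$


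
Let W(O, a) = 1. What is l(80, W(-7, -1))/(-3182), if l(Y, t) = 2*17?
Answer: -17/1591 ≈ -0.010685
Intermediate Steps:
l(Y, t) = 34
l(80, W(-7, -1))/(-3182) = 34/(-3182) = 34*(-1/3182) = -17/1591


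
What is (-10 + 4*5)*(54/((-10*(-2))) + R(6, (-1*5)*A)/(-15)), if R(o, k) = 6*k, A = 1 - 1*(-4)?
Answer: 127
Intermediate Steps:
A = 5 (A = 1 + 4 = 5)
(-10 + 4*5)*(54/((-10*(-2))) + R(6, (-1*5)*A)/(-15)) = (-10 + 4*5)*(54/((-10*(-2))) + (6*(-1*5*5))/(-15)) = (-10 + 20)*(54/20 + (6*(-5*5))*(-1/15)) = 10*(54*(1/20) + (6*(-25))*(-1/15)) = 10*(27/10 - 150*(-1/15)) = 10*(27/10 + 10) = 10*(127/10) = 127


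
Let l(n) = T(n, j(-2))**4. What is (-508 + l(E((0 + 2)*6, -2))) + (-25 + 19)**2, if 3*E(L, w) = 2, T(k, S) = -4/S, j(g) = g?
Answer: -456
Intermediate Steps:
E(L, w) = 2/3 (E(L, w) = (1/3)*2 = 2/3)
l(n) = 16 (l(n) = (-4/(-2))**4 = (-4*(-1/2))**4 = 2**4 = 16)
(-508 + l(E((0 + 2)*6, -2))) + (-25 + 19)**2 = (-508 + 16) + (-25 + 19)**2 = -492 + (-6)**2 = -492 + 36 = -456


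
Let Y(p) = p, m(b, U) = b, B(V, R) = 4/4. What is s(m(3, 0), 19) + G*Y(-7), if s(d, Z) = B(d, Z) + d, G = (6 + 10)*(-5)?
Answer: 564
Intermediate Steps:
B(V, R) = 1 (B(V, R) = 4*(¼) = 1)
G = -80 (G = 16*(-5) = -80)
s(d, Z) = 1 + d
s(m(3, 0), 19) + G*Y(-7) = (1 + 3) - 80*(-7) = 4 + 560 = 564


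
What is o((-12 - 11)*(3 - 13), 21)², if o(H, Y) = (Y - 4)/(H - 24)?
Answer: 289/42436 ≈ 0.0068103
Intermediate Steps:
o(H, Y) = (-4 + Y)/(-24 + H)
o((-12 - 11)*(3 - 13), 21)² = ((-4 + 21)/(-24 + (-12 - 11)*(3 - 13)))² = (17/(-24 - 23*(-10)))² = (17/(-24 + 230))² = (17/206)² = 289/42436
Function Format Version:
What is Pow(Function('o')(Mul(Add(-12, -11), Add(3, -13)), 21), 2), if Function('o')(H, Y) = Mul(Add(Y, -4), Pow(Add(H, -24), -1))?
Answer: Rational(289, 42436) ≈ 0.0068103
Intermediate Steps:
Function('o')(H, Y) = Mul(Pow(Add(-24, H), -1), Add(-4, Y)) (Function('o')(H, Y) = Mul(Add(-4, Y), Pow(Add(-24, H), -1)) = Mul(Pow(Add(-24, H), -1), Add(-4, Y)))
Pow(Function('o')(Mul(Add(-12, -11), Add(3, -13)), 21), 2) = Pow(Mul(Pow(Add(-24, Mul(Add(-12, -11), Add(3, -13))), -1), Add(-4, 21)), 2) = Pow(Mul(Pow(Add(-24, Mul(-23, -10)), -1), 17), 2) = Pow(Mul(Pow(Add(-24, 230), -1), 17), 2) = Pow(Mul(Pow(206, -1), 17), 2) = Pow(Mul(Rational(1, 206), 17), 2) = Pow(Rational(17, 206), 2) = Rational(289, 42436)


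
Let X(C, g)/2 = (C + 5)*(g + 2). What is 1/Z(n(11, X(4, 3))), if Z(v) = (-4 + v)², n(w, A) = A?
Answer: 1/7396 ≈ 0.00013521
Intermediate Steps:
X(C, g) = 2*(2 + g)*(5 + C) (X(C, g) = 2*((C + 5)*(g + 2)) = 2*((5 + C)*(2 + g)) = 2*((2 + g)*(5 + C)) = 2*(2 + g)*(5 + C))
1/Z(n(11, X(4, 3))) = 1/((-4 + (20 + 4*4 + 10*3 + 2*4*3))²) = 1/((-4 + (20 + 16 + 30 + 24))²) = 1/((-4 + 90)²) = 1/(86²) = 1/7396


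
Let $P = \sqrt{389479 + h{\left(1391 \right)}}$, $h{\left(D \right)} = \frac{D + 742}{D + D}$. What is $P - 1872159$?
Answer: $-1872159 + \frac{\sqrt{3014388002002}}{2782} \approx -1.8715 \cdot 10^{6}$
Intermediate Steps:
$h{\left(D \right)} = \frac{742 + D}{2 D}$
$P = \frac{\sqrt{3014388002002}}{2782}$ ($P = \sqrt{389479 + \frac{742 + 1391}{2 \cdot 1391}} = \sqrt{389479 + \frac{1}{2} \cdot \frac{1}{1391} \cdot 2133} = \sqrt{389479 + \frac{2133}{2782}} = \sqrt{\frac{1083532711}{2782}} = \frac{\sqrt{3014388002002}}{2782} \approx 624.08$)
$P - 1872159 = \frac{\sqrt{3014388002002}}{2782} - 1872159 = -1872159 + \frac{\sqrt{3014388002002}}{2782}$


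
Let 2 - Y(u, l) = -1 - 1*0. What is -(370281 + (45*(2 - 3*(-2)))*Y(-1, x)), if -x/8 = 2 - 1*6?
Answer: -371361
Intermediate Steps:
x = 32 (x = -8*(2 - 1*6) = -8*(2 - 6) = -8*(-4) = 32)
Y(u, l) = 3 (Y(u, l) = 2 - (-1 - 1*0) = 2 - (-1 + 0) = 2 - 1*(-1) = 2 + 1 = 3)
-(370281 + (45*(2 - 3*(-2)))*Y(-1, x)) = -(370281 + (45*(2 - 3*(-2)))*3) = -(370281 + (45*(2 + 6))*3) = -(370281 + (45*8)*3) = -(370281 + 360*3) = -(370281 + 1080) = -1*371361 = -371361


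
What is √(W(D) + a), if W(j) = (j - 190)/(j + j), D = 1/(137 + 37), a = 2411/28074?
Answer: I*√3256912269282/14037 ≈ 128.57*I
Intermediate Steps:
a = 2411/28074 (a = 2411*(1/28074) = 2411/28074 ≈ 0.085880)
D = 1/174 ≈ 0.0057471
W(j) = (-190 + j)/(2*j) (W(j) = (-190 + j)/((2*j)) = (-190 + j)*(1/(2*j)) = (-190 + j)/(2*j))
√(W(D) + a) = √((-190 + 1/174)/(2*(1/174)) + 2411/28074) = √((½)*174*(-33059/174) + 2411/28074) = √(-33059/2 + 2411/28074) = √(-232023386/14037) = I*√3256912269282/14037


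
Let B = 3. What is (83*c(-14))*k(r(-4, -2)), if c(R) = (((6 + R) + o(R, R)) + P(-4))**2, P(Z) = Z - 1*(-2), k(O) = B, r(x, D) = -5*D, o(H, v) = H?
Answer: 143424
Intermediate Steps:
k(O) = 3
P(Z) = 2 + Z (P(Z) = Z + 2 = 2 + Z)
c(R) = (4 + 2*R)**2 (c(R) = (((6 + R) + R) + (2 - 4))**2 = ((6 + 2*R) - 2)**2 = (4 + 2*R)**2)
(83*c(-14))*k(r(-4, -2)) = (83*(4*(2 - 14)**2))*3 = (83*(4*(-12)**2))*3 = (83*(4*144))*3 = (83*576)*3 = 47808*3 = 143424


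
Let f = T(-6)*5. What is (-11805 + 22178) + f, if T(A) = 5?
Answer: 10398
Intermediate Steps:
f = 25 (f = 5*5 = 25)
(-11805 + 22178) + f = (-11805 + 22178) + 25 = 10373 + 25 = 10398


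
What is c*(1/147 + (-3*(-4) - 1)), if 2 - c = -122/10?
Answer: 114878/735 ≈ 156.30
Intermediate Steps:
c = 71/5 (c = 2 - (-122)/10 = 2 - 1*(-61/5) = 2 + 61/5 = 71/5 ≈ 14.200)
c*(1/147 + (-3*(-4) - 1)) = 71*(1/147 + (-3*(-4) - 1))/5 = 71*(1/147 + (12 - 1))/5 = 71*(1/147 + 11)/5 = (71/5)*(1618/147) = 114878/735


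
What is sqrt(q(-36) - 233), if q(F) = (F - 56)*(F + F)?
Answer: sqrt(6391) ≈ 79.944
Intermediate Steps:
q(F) = 2*F*(-56 + F) (q(F) = (-56 + F)*(2*F) = 2*F*(-56 + F))
sqrt(q(-36) - 233) = sqrt(2*(-36)*(-56 - 36) - 233) = sqrt(2*(-36)*(-92) - 233) = sqrt(6624 - 233) = sqrt(6391)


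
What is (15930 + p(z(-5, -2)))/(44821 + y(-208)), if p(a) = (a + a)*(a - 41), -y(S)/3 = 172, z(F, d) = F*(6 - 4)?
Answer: 3390/8861 ≈ 0.38258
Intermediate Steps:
z(F, d) = 2*F (z(F, d) = F*2 = 2*F)
y(S) = -516 (y(S) = -3*172 = -516)
p(a) = 2*a*(-41 + a) (p(a) = (2*a)*(-41 + a) = 2*a*(-41 + a))
(15930 + p(z(-5, -2)))/(44821 + y(-208)) = (15930 + 2*(2*(-5))*(-41 + 2*(-5)))/(44821 - 516) = (15930 + 2*(-10)*(-41 - 10))/44305 = (15930 + 2*(-10)*(-51))*(1/44305) = (15930 + 1020)*(1/44305) = 16950*(1/44305) = 3390/8861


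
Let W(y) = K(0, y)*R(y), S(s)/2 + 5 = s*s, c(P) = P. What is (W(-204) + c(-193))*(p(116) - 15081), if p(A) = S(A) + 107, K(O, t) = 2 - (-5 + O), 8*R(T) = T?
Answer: -4431252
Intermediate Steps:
S(s) = -10 + 2*s**2 (S(s) = -10 + 2*(s*s) = -10 + 2*s**2)
R(T) = T/8
K(O, t) = 7 - O (K(O, t) = 2 + (5 - O) = 7 - O)
p(A) = 97 + 2*A**2 (p(A) = (-10 + 2*A**2) + 107 = 97 + 2*A**2)
W(y) = 7*y/8 (W(y) = (7 - 1*0)*(y/8) = (7 + 0)*(y/8) = 7*(y/8) = 7*y/8)
(W(-204) + c(-193))*(p(116) - 15081) = ((7/8)*(-204) - 193)*((97 + 2*116**2) - 15081) = (-357/2 - 193)*((97 + 2*13456) - 15081) = -743*((97 + 26912) - 15081)/2 = -743*(27009 - 15081)/2 = -743/2*11928 = -4431252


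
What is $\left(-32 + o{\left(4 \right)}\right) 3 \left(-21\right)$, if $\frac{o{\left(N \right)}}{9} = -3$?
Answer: $3717$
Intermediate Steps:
$o{\left(N \right)} = -27$ ($o{\left(N \right)} = 9 \left(-3\right) = -27$)
$\left(-32 + o{\left(4 \right)}\right) 3 \left(-21\right) = \left(-32 - 27\right) 3 \left(-21\right) = \left(-59\right) \left(-63\right) = 3717$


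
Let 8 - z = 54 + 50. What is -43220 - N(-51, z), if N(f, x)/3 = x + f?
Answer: -42779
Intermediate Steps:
z = -96 (z = 8 - (54 + 50) = 8 - 1*104 = 8 - 104 = -96)
N(f, x) = 3*f + 3*x (N(f, x) = 3*(x + f) = 3*(f + x) = 3*f + 3*x)
-43220 - N(-51, z) = -43220 - (3*(-51) + 3*(-96)) = -43220 - (-153 - 288) = -43220 - 1*(-441) = -43220 + 441 = -42779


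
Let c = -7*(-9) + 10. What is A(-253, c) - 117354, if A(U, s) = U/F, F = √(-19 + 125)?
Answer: -117354 - 253*√106/106 ≈ -1.1738e+5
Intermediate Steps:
c = 73 (c = 63 + 10 = 73)
F = √106 ≈ 10.296
A(U, s) = U*√106/106 (A(U, s) = U/(√106) = U*(√106/106) = U*√106/106)
A(-253, c) - 117354 = (1/106)*(-253)*√106 - 117354 = -253*√106/106 - 117354 = -117354 - 253*√106/106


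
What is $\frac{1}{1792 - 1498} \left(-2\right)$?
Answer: $- \frac{1}{147} \approx -0.0068027$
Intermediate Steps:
$\frac{1}{1792 - 1498} \left(-2\right) = \frac{1}{294} \left(-2\right) = - \frac{1}{147}$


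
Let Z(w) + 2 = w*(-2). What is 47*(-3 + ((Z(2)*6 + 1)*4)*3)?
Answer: -19881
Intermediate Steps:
Z(w) = -2 - 2*w (Z(w) = -2 + w*(-2) = -2 - 2*w)
47*(-3 + ((Z(2)*6 + 1)*4)*3) = 47*(-3 + (((-2 - 2*2)*6 + 1)*4)*3) = 47*(-3 + (((-2 - 4)*6 + 1)*4)*3) = 47*(-3 + ((-6*6 + 1)*4)*3) = 47*(-3 + ((-36 + 1)*4)*3) = 47*(-3 - 35*4*3) = 47*(-3 - 140*3) = 47*(-3 - 420) = 47*(-423) = -19881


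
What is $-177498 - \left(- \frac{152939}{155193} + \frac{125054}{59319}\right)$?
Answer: $- \frac{544679343890749}{3068631189} \approx -1.775 \cdot 10^{5}$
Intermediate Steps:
$-177498 - \left(- \frac{152939}{155193} + \frac{125054}{59319}\right) = -177498 + \left(\frac{152939}{155193} - \frac{125054}{59319}\right) = -177498 - \frac{3445105627}{3068631189} = - \frac{544679343890749}{3068631189}$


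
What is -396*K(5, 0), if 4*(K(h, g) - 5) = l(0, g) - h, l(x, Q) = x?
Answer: -1485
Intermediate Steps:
K(h, g) = 5 - h/4 (K(h, g) = 5 + (0 - h)/4 = 5 + (-h)/4 = 5 - h/4)
-396*K(5, 0) = -396*(5 - ¼*5) = -396*(5 - 5/4) = -396*15/4 = -1485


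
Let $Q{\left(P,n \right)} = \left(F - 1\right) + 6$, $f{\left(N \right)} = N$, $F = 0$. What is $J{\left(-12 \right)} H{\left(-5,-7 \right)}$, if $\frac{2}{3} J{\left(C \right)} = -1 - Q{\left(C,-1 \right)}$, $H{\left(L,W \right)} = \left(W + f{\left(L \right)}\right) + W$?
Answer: $171$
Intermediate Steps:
$Q{\left(P,n \right)} = 5$ ($Q{\left(P,n \right)} = \left(0 - 1\right) + 6 = -1 + 6 = 5$)
$H{\left(L,W \right)} = L + 2 W$ ($H{\left(L,W \right)} = \left(W + L\right) + W = \left(L + W\right) + W = L + 2 W$)
$J{\left(C \right)} = -9$ ($J{\left(C \right)} = \frac{3 \left(-1 - 5\right)}{2} = \frac{3}{2} \left(-6\right) = -9$)
$J{\left(-12 \right)} H{\left(-5,-7 \right)} = - 9 \left(-5 + 2 \left(-7\right)\right) = - 9 \left(-5 - 14\right) = \left(-9\right) \left(-19\right) = 171$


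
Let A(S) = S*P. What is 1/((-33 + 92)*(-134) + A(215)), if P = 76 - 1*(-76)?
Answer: 1/24774 ≈ 4.0365e-5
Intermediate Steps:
P = 152 (P = 76 + 76 = 152)
A(S) = 152*S (A(S) = S*152 = 152*S)
1/((-33 + 92)*(-134) + A(215)) = 1/((-33 + 92)*(-134) + 152*215) = 1/(59*(-134) + 32680) = 1/(-7906 + 32680) = 1/24774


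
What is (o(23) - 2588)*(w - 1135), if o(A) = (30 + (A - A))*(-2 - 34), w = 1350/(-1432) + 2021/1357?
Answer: 1010761928603/242903 ≈ 4.1612e+6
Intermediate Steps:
w = 531061/971612 (w = 1350*(-1/1432) + 2021*(1/1357) = -675/716 + 2021/1357 = 531061/971612 ≈ 0.54658)
o(A) = -1080 (o(A) = (30 + 0)*(-36) = 30*(-36) = -1080)
(o(23) - 2588)*(w - 1135) = (-1080 - 2588)*(531061/971612 - 1135) = -3668*(-1102248559/971612) = 1010761928603/242903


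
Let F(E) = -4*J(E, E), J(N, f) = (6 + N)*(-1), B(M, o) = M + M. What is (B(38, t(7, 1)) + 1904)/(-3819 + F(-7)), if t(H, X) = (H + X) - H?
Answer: -1980/3823 ≈ -0.51792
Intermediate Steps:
t(H, X) = X
B(M, o) = 2*M
J(N, f) = -6 - N
F(E) = 24 + 4*E (F(E) = -4*(-6 - E) = 24 + 4*E)
(B(38, t(7, 1)) + 1904)/(-3819 + F(-7)) = (2*38 + 1904)/(-3819 + (24 + 4*(-7))) = (76 + 1904)/(-3819 + (24 - 28)) = 1980/(-3819 - 4) = 1980/(-3823) = 1980*(-1/3823) = -1980/3823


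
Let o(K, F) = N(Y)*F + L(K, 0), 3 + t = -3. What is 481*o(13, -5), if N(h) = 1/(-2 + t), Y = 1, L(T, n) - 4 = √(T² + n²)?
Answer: 67821/8 ≈ 8477.6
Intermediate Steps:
L(T, n) = 4 + √(T² + n²)
t = -6 (t = -3 - 3 = -6)
N(h) = -⅛ (N(h) = 1/(-2 - 6) = 1/(-8) = -⅛)
o(K, F) = 4 + √(K²) - F/8 (o(K, F) = -F/8 + (4 + √(K² + 0²)) = -F/8 + (4 + √(K² + 0)) = -F/8 + (4 + √(K²)) = 4 + √(K²) - F/8)
481*o(13, -5) = 481*(4 + √(13²) - ⅛*(-5)) = 481*(4 + √169 + 5/8) = 481*(4 + 13 + 5/8) = 481*(141/8) = 67821/8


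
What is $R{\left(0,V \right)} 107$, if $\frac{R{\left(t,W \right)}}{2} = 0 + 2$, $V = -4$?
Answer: $428$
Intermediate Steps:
$R{\left(t,W \right)} = 4$ ($R{\left(t,W \right)} = 2 \left(0 + 2\right) = 2 \cdot 2 = 4$)
$R{\left(0,V \right)} 107 = 4 \cdot 107 = 428$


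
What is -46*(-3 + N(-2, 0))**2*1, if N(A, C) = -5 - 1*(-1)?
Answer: -2254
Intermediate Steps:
N(A, C) = -4 (N(A, C) = -5 + 1 = -4)
-46*(-3 + N(-2, 0))**2*1 = -46*(-3 - 4)**2*1 = -46*(-7)**2*1 = -46*49*1 = -2254*1 = -2254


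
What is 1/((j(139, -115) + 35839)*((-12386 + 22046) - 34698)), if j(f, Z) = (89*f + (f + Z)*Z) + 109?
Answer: -1/1140706242 ≈ -8.7665e-10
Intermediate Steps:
j(f, Z) = 109 + 89*f + Z*(Z + f) (j(f, Z) = (89*f + (Z + f)*Z) + 109 = (89*f + Z*(Z + f)) + 109 = 109 + 89*f + Z*(Z + f))
1/((j(139, -115) + 35839)*((-12386 + 22046) - 34698)) = 1/(((109 + (-115)**2 + 89*139 - 115*139) + 35839)*((-12386 + 22046) - 34698)) = 1/(((109 + 13225 + 12371 - 15985) + 35839)*(9660 - 34698)) = 1/((9720 + 35839)*(-25038)) = 1/(45559*(-25038)) = 1/(-1140706242) = -1/1140706242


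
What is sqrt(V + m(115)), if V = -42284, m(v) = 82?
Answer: I*sqrt(42202) ≈ 205.43*I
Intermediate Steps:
sqrt(V + m(115)) = sqrt(-42284 + 82) = sqrt(-42202) = I*sqrt(42202)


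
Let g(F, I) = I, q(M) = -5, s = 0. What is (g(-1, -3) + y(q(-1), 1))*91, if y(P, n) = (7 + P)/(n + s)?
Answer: -91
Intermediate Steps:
y(P, n) = (7 + P)/n (y(P, n) = (7 + P)/(n + 0) = (7 + P)/n)
(g(-1, -3) + y(q(-1), 1))*91 = (-3 + (7 - 5)/1)*91 = (-3 + 1*2)*91 = (-3 + 2)*91 = -1*91 = -91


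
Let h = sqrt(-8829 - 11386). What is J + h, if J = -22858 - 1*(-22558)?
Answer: -300 + I*sqrt(20215) ≈ -300.0 + 142.18*I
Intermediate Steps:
J = -300 (J = -22858 + 22558 = -300)
h = I*sqrt(20215) (h = sqrt(-20215) = I*sqrt(20215) ≈ 142.18*I)
J + h = -300 + I*sqrt(20215)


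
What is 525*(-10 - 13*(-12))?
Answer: 76650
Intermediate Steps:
525*(-10 - 13*(-12)) = 525*(-10 + 156) = 525*146 = 76650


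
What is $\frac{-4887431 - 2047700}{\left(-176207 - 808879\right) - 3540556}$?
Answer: $\frac{6935131}{4525642} \approx 1.5324$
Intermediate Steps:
$\frac{-4887431 - 2047700}{\left(-176207 - 808879\right) - 3540556} = - \frac{6935131}{-985086 - 3540556} = - \frac{6935131}{-4525642} = \left(-6935131\right) \left(- \frac{1}{4525642}\right) = \frac{6935131}{4525642}$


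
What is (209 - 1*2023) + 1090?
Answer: -724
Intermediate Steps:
(209 - 1*2023) + 1090 = (209 - 2023) + 1090 = -1814 + 1090 = -724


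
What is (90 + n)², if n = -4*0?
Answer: 8100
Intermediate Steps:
n = 0
(90 + n)² = (90 + 0)² = 90² = 8100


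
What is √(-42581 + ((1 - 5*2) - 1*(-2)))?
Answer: 78*I*√7 ≈ 206.37*I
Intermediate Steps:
√(-42581 + ((1 - 5*2) - 1*(-2))) = √(-42581 + ((1 - 10) + 2)) = √(-42581 + (-9 + 2)) = √(-42581 - 7) = √(-42588) = 78*I*√7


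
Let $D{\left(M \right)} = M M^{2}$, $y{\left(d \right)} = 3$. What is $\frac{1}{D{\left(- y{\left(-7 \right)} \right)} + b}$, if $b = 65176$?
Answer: $\frac{1}{65149} \approx 1.5349 \cdot 10^{-5}$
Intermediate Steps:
$D{\left(M \right)} = M^{3}$
$\frac{1}{D{\left(- y{\left(-7 \right)} \right)} + b} = \frac{1}{\left(\left(-1\right) 3\right)^{3} + 65176} = \frac{1}{\left(-3\right)^{3} + 65176} = \frac{1}{-27 + 65176} = \frac{1}{65149}$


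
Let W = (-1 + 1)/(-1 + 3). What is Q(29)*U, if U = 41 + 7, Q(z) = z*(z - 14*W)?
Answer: 40368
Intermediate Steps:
W = 0 (W = 0/2 = 0*(½) = 0)
Q(z) = z² (Q(z) = z*(z - 14*0) = z*(z + 0) = z*z = z²)
U = 48
Q(29)*U = 29²*48 = 841*48 = 40368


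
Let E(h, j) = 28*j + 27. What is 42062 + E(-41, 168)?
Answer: 46793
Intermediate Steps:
E(h, j) = 27 + 28*j
42062 + E(-41, 168) = 42062 + (27 + 28*168) = 42062 + (27 + 4704) = 42062 + 4731 = 46793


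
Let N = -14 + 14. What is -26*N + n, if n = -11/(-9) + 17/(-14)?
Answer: 1/126 ≈ 0.0079365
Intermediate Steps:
N = 0
n = 1/126 (n = -11*(-⅑) + 17*(-1/14) = 11/9 - 17/14 = 1/126 ≈ 0.0079365)
-26*N + n = -26*0 + 1/126 = 0 + 1/126 = 1/126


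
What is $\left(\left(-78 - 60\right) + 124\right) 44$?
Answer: $-616$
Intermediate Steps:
$\left(\left(-78 - 60\right) + 124\right) 44 = \left(-138 + 124\right) 44 = \left(-14\right) 44 = -616$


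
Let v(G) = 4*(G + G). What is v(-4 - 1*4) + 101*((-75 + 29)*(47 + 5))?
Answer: -241656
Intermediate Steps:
v(G) = 8*G (v(G) = 4*(2*G) = 8*G)
v(-4 - 1*4) + 101*((-75 + 29)*(47 + 5)) = 8*(-4 - 1*4) + 101*((-75 + 29)*(47 + 5)) = 8*(-4 - 4) + 101*(-46*52) = 8*(-8) + 101*(-2392) = -64 - 241592 = -241656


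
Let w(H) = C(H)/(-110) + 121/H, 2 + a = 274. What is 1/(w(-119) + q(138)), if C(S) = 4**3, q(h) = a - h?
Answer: 6545/866567 ≈ 0.0075528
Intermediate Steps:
a = 272 (a = -2 + 274 = 272)
q(h) = 272 - h
C(S) = 64
w(H) = -32/55 + 121/H (w(H) = 64/(-110) + 121/H = 64*(-1/110) + 121/H = -32/55 + 121/H)
1/(w(-119) + q(138)) = 1/((-32/55 + 121/(-119)) + (272 - 1*138)) = 1/((-32/55 + 121*(-1/119)) + (272 - 138)) = 1/((-32/55 - 121/119) + 134) = 1/(-10463/6545 + 134) = 1/(866567/6545) = 6545/866567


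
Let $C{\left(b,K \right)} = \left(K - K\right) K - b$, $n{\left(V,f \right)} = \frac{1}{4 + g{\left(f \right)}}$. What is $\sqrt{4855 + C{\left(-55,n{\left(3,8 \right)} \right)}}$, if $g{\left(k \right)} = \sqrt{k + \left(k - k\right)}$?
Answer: $\sqrt{4910} \approx 70.071$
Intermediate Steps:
$g{\left(k \right)} = \sqrt{k}$ ($g{\left(k \right)} = \sqrt{k + 0} = \sqrt{k}$)
$n{\left(V,f \right)} = \frac{1}{4 + \sqrt{f}}$
$C{\left(b,K \right)} = - b$ ($C{\left(b,K \right)} = 0 K - b = 0 - b = - b$)
$\sqrt{4855 + C{\left(-55,n{\left(3,8 \right)} \right)}} = \sqrt{4855 - -55} = \sqrt{4855 + 55} = \sqrt{4910}$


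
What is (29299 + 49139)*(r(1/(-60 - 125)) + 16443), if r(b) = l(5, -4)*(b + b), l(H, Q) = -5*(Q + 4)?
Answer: 1289756034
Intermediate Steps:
l(H, Q) = -20 - 5*Q (l(H, Q) = -5*(4 + Q) = -20 - 5*Q)
r(b) = 0 (r(b) = (-20 - 5*(-4))*(b + b) = (-20 + 20)*(2*b) = 0*(2*b) = 0)
(29299 + 49139)*(r(1/(-60 - 125)) + 16443) = (29299 + 49139)*(0 + 16443) = 78438*16443 = 1289756034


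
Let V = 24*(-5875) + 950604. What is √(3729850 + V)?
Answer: √4539454 ≈ 2130.6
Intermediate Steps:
V = 809604 (V = -141000 + 950604 = 809604)
√(3729850 + V) = √(3729850 + 809604) = √4539454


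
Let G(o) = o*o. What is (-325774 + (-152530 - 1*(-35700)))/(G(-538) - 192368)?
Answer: -110651/24269 ≈ -4.5594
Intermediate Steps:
G(o) = o²
(-325774 + (-152530 - 1*(-35700)))/(G(-538) - 192368) = (-325774 + (-152530 - 1*(-35700)))/((-538)² - 192368) = (-325774 + (-152530 + 35700))/(289444 - 192368) = (-325774 - 116830)/97076 = -442604*1/97076 = -110651/24269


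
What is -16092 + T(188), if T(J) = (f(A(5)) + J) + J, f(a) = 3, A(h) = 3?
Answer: -15713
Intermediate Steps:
T(J) = 3 + 2*J (T(J) = (3 + J) + J = 3 + 2*J)
-16092 + T(188) = -16092 + (3 + 2*188) = -16092 + (3 + 376) = -16092 + 379 = -15713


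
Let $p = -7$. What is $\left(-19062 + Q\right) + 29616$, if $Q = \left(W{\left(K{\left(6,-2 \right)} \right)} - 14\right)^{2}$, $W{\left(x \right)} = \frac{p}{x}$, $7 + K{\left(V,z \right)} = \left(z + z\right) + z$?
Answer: $\frac{1814251}{169} \approx 10735.0$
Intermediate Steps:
$K{\left(V,z \right)} = -7 + 3 z$ ($K{\left(V,z \right)} = -7 + \left(\left(z + z\right) + z\right) = -7 + \left(2 z + z\right) = -7 + 3 z$)
$W{\left(x \right)} = - \frac{7}{x}$
$Q = \frac{30625}{169}$ ($Q = \left(- \frac{7}{-7 + 3 \left(-2\right)} - 14\right)^{2} = \left(- \frac{7}{-7 - 6} - 14\right)^{2} = \left(- \frac{7}{-13} - 14\right)^{2} = \left(\left(-7\right) \left(- \frac{1}{13}\right) - 14\right)^{2} = \left(\frac{7}{13} - 14\right)^{2} = \left(- \frac{175}{13}\right)^{2} = \frac{30625}{169} \approx 181.21$)
$\left(-19062 + Q\right) + 29616 = \left(-19062 + \frac{30625}{169}\right) + 29616 = - \frac{3190853}{169} + 29616 = \frac{1814251}{169}$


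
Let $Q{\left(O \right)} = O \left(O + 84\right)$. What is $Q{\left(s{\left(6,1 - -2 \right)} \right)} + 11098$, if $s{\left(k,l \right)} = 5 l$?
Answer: $12583$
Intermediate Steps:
$Q{\left(O \right)} = O \left(84 + O\right)$
$Q{\left(s{\left(6,1 - -2 \right)} \right)} + 11098 = 5 \left(1 - -2\right) \left(84 + 5 \left(1 - -2\right)\right) + 11098 = 5 \left(1 + 2\right) \left(84 + 5 \left(1 + 2\right)\right) + 11098 = 5 \cdot 3 \left(84 + 5 \cdot 3\right) + 11098 = 15 \left(84 + 15\right) + 11098 = 15 \cdot 99 + 11098 = 1485 + 11098 = 12583$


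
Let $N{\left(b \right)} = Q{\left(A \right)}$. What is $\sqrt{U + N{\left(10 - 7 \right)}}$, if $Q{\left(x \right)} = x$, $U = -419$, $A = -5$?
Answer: $2 i \sqrt{106} \approx 20.591 i$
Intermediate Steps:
$N{\left(b \right)} = -5$
$\sqrt{U + N{\left(10 - 7 \right)}} = \sqrt{-419 - 5} = \sqrt{-424} = 2 i \sqrt{106}$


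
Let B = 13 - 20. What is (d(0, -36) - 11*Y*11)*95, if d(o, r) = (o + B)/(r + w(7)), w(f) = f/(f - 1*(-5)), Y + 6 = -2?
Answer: 7818196/85 ≈ 91979.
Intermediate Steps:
Y = -8 (Y = -6 - 2 = -8)
B = -7
w(f) = f/(5 + f) (w(f) = f/(f + 5) = f/(5 + f))
d(o, r) = (-7 + o)/(7/12 + r) (d(o, r) = (o - 7)/(r + 7/(5 + 7)) = (-7 + o)/(r + 7/12) = (-7 + o)/(7/12 + r))
(d(0, -36) - 11*Y*11)*95 = (12*(-7 + 0)/(7 + 12*(-36)) - 11*(-8)*11)*95 = (12*(-7)/(7 - 432) + 88*11)*95 = (12*(-7)/(-425) + 968)*95 = (12*(-1/425)*(-7) + 968)*95 = (84/425 + 968)*95 = (411484/425)*95 = 7818196/85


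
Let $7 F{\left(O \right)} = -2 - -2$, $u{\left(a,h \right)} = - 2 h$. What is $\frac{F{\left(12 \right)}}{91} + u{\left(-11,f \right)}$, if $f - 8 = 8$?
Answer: $-32$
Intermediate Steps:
$f = 16$ ($f = 8 + 8 = 16$)
$F{\left(O \right)} = 0$ ($F{\left(O \right)} = \frac{-2 - -2}{7} = \frac{-2 + 2}{7} = \frac{1}{7} \cdot 0 = 0$)
$\frac{F{\left(12 \right)}}{91} + u{\left(-11,f \right)} = \frac{0}{91} - 32 = 0 \cdot \frac{1}{91} - 32 = 0 - 32 = -32$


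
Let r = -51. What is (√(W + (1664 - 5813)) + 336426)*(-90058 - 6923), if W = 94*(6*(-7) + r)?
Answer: -32626929906 - 96981*I*√12891 ≈ -3.2627e+10 - 1.1011e+7*I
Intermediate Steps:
W = -8742 (W = 94*(6*(-7) - 51) = 94*(-42 - 51) = 94*(-93) = -8742)
(√(W + (1664 - 5813)) + 336426)*(-90058 - 6923) = (√(-8742 + (1664 - 5813)) + 336426)*(-90058 - 6923) = (√(-8742 - 4149) + 336426)*(-96981) = (√(-12891) + 336426)*(-96981) = (I*√12891 + 336426)*(-96981) = (336426 + I*√12891)*(-96981) = -32626929906 - 96981*I*√12891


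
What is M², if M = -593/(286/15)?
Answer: 79121025/81796 ≈ 967.30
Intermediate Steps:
M = -8895/286 (M = -593/(286*(1/15)) = -593/286/15 = -593*15/286 = -8895/286 ≈ -31.101)
M² = (-8895/286)² = 79121025/81796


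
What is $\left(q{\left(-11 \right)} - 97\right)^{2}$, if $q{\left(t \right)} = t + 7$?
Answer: $10201$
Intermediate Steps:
$q{\left(t \right)} = 7 + t$
$\left(q{\left(-11 \right)} - 97\right)^{2} = \left(\left(7 - 11\right) - 97\right)^{2} = \left(-4 - 97\right)^{2} = \left(-101\right)^{2} = 10201$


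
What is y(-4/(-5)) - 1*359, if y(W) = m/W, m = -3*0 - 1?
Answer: -1441/4 ≈ -360.25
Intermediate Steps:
m = -1 (m = 0 - 1 = -1)
y(W) = -1/W
y(-4/(-5)) - 1*359 = -1/((-4/(-5))) - 1*359 = -1/((-4*(-⅕))) - 359 = -1/⅘ - 359 = -1*5/4 - 359 = -5/4 - 359 = -1441/4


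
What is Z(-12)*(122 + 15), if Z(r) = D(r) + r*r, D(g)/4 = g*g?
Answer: 98640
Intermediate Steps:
D(g) = 4*g² (D(g) = 4*(g*g) = 4*g²)
Z(r) = 5*r² (Z(r) = 4*r² + r*r = 4*r² + r² = 5*r²)
Z(-12)*(122 + 15) = (5*(-12)²)*(122 + 15) = (5*144)*137 = 720*137 = 98640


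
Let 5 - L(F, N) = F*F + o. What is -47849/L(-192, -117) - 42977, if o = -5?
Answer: -1583826509/36854 ≈ -42976.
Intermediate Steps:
L(F, N) = 10 - F² (L(F, N) = 5 - (F*F - 5) = 5 - (F² - 5) = 5 - (-5 + F²) = 5 + (5 - F²) = 10 - F²)
-47849/L(-192, -117) - 42977 = -47849/(10 - 1*(-192)²) - 42977 = -47849/(10 - 1*36864) - 42977 = -47849/(10 - 36864) - 42977 = -47849/(-36854) - 42977 = -47849*(-1/36854) - 42977 = 47849/36854 - 42977 = -1583826509/36854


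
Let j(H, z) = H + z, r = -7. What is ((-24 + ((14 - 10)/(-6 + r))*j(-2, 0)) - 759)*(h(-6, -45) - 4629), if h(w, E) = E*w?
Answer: 44335389/13 ≈ 3.4104e+6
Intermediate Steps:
((-24 + ((14 - 10)/(-6 + r))*j(-2, 0)) - 759)*(h(-6, -45) - 4629) = ((-24 + ((14 - 10)/(-6 - 7))*(-2 + 0)) - 759)*(-45*(-6) - 4629) = ((-24 + (4/(-13))*(-2)) - 759)*(270 - 4629) = ((-24 + (4*(-1/13))*(-2)) - 759)*(-4359) = ((-24 - 4/13*(-2)) - 759)*(-4359) = ((-24 + 8/13) - 759)*(-4359) = (-304/13 - 759)*(-4359) = -10171/13*(-4359) = 44335389/13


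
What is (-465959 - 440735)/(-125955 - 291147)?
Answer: 453347/208551 ≈ 2.1738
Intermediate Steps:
(-465959 - 440735)/(-125955 - 291147) = -906694/(-417102) = -906694*(-1/417102) = 453347/208551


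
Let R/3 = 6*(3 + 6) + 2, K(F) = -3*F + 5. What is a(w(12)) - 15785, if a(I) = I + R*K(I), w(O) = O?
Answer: -20981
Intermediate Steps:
K(F) = 5 - 3*F
R = 168 (R = 3*(6*(3 + 6) + 2) = 3*(6*9 + 2) = 3*(54 + 2) = 3*56 = 168)
a(I) = 840 - 503*I (a(I) = I + 168*(5 - 3*I) = I + (840 - 504*I) = 840 - 503*I)
a(w(12)) - 15785 = (840 - 503*12) - 15785 = (840 - 6036) - 15785 = -5196 - 15785 = -20981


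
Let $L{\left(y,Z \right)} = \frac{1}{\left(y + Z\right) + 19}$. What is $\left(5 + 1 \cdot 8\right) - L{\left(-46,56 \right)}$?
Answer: $\frac{376}{29} \approx 12.966$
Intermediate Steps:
$L{\left(y,Z \right)} = \frac{1}{19 + Z + y}$ ($L{\left(y,Z \right)} = \frac{1}{\left(Z + y\right) + 19} = \frac{1}{19 + Z + y}$)
$\left(5 + 1 \cdot 8\right) - L{\left(-46,56 \right)} = \left(5 + 1 \cdot 8\right) - \frac{1}{19 + 56 - 46} = \left(5 + 8\right) - \frac{1}{29} = 13 - \frac{1}{29} = \frac{376}{29}$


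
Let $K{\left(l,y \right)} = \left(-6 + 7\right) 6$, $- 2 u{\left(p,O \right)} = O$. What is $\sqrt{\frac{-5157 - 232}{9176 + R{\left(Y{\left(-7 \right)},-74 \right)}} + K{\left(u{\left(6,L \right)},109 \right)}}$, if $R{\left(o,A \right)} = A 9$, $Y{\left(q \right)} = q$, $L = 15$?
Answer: $\frac{\sqrt{388660210}}{8510} \approx 2.3166$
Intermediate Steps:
$u{\left(p,O \right)} = - \frac{O}{2}$
$R{\left(o,A \right)} = 9 A$
$K{\left(l,y \right)} = 6$ ($K{\left(l,y \right)} = 1 \cdot 6 = 6$)
$\sqrt{\frac{-5157 - 232}{9176 + R{\left(Y{\left(-7 \right)},-74 \right)}} + K{\left(u{\left(6,L \right)},109 \right)}} = \sqrt{\frac{-5157 - 232}{9176 + 9 \left(-74\right)} + 6} = \sqrt{- \frac{5389}{9176 - 666} + 6} = \sqrt{- \frac{5389}{8510} + 6} = \sqrt{\frac{45671}{8510}} = \frac{\sqrt{388660210}}{8510}$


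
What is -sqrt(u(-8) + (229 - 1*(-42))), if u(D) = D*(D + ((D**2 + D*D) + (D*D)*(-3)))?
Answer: -11*sqrt(7) ≈ -29.103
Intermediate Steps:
u(D) = D*(D - D**2) (u(D) = D*(D + ((D**2 + D**2) + D**2*(-3))) = D*(D + (2*D**2 - 3*D**2)) = D*(D - D**2))
-sqrt(u(-8) + (229 - 1*(-42))) = -sqrt((-8)**2*(1 - 1*(-8)) + (229 - 1*(-42))) = -sqrt(64*(1 + 8) + (229 + 42)) = -sqrt(64*9 + 271) = -sqrt(576 + 271) = -sqrt(847) = -11*sqrt(7)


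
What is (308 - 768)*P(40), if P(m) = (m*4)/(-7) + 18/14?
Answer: 69460/7 ≈ 9922.9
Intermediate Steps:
P(m) = 9/7 - 4*m/7 (P(m) = (4*m)*(-⅐) + 18*(1/14) = -4*m/7 + 9/7 = 9/7 - 4*m/7)
(308 - 768)*P(40) = (308 - 768)*(9/7 - 4/7*40) = -460*(9/7 - 160/7) = -460*(-151/7) = 69460/7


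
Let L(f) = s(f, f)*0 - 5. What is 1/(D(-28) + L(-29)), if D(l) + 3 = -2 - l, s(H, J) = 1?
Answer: 1/18 ≈ 0.055556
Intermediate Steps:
D(l) = -5 - l (D(l) = -3 + (-2 - l) = -5 - l)
L(f) = -5 (L(f) = 1*0 - 5 = 0 - 5 = -5)
1/(D(-28) + L(-29)) = 1/((-5 - 1*(-28)) - 5) = 1/((-5 + 28) - 5) = 1/(23 - 5) = 1/18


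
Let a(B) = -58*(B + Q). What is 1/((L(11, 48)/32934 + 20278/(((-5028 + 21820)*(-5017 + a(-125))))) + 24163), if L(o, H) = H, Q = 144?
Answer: 281998055636/6813919373680689 ≈ 4.1386e-5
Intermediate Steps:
a(B) = -8352 - 58*B (a(B) = -58*(B + 144) = -58*(144 + B) = -8352 - 58*B)
1/((L(11, 48)/32934 + 20278/(((-5028 + 21820)*(-5017 + a(-125))))) + 24163) = 1/((48/32934 + 20278/(((-5028 + 21820)*(-5017 + (-8352 - 58*(-125)))))) + 24163) = 1/((48*(1/32934) + 20278/((16792*(-5017 + (-8352 + 7250))))) + 24163) = 1/((8/5489 + 20278/((16792*(-5017 - 1102)))) + 24163) = 1/((8/5489 + 20278/((16792*(-6119)))) + 24163) = 1/((8/5489 + 20278/(-102750248)) + 24163) = 1/((8/5489 + 20278*(-1/102750248)) + 24163) = 1/((8/5489 - 10139/51375124) + 24163) = 1/(355348021/281998055636 + 24163) = 1/(6813919373680689/281998055636) = 281998055636/6813919373680689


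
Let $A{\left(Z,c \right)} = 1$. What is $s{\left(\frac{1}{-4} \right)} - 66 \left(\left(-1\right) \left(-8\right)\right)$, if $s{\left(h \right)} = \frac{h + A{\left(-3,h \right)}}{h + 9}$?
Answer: $- \frac{18477}{35} \approx -527.91$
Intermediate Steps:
$s{\left(h \right)} = \frac{1 + h}{9 + h}$ ($s{\left(h \right)} = \frac{h + 1}{h + 9} = \frac{1 + h}{9 + h}$)
$s{\left(\frac{1}{-4} \right)} - 66 \left(\left(-1\right) \left(-8\right)\right) = \frac{1 + \frac{1}{-4}}{9 + \frac{1}{-4}} - 66 \left(\left(-1\right) \left(-8\right)\right) = \frac{1 - \frac{1}{4}}{9 - \frac{1}{4}} - 528 = \frac{1}{\frac{35}{4}} \cdot \frac{3}{4} - 528 = \frac{4}{35} \cdot \frac{3}{4} - 528 = \frac{3}{35} - 528 = - \frac{18477}{35}$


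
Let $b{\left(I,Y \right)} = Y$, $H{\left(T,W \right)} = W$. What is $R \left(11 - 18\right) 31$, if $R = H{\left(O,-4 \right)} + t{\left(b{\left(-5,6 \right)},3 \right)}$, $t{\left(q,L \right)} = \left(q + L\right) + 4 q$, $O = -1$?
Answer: $-6293$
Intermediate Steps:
$t{\left(q,L \right)} = L + 5 q$ ($t{\left(q,L \right)} = \left(L + q\right) + 4 q = L + 5 q$)
$R = 29$ ($R = -4 + \left(3 + 5 \cdot 6\right) = -4 + \left(3 + 30\right) = -4 + 33 = 29$)
$R \left(11 - 18\right) 31 = 29 \left(11 - 18\right) 31 = 29 \left(-7\right) 31 = \left(-203\right) 31 = -6293$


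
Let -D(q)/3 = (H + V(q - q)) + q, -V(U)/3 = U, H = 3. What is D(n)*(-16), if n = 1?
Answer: 192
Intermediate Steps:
V(U) = -3*U
D(q) = -9 - 3*q (D(q) = -3*((3 - 3*(q - q)) + q) = -3*((3 - 3*0) + q) = -3*((3 + 0) + q) = -3*(3 + q) = -9 - 3*q)
D(n)*(-16) = (-9 - 3*1)*(-16) = (-9 - 3)*(-16) = -12*(-16) = 192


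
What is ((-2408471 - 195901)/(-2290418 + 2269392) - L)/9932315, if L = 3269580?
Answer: -34371792354/104418427595 ≈ -0.32917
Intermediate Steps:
((-2408471 - 195901)/(-2290418 + 2269392) - L)/9932315 = ((-2408471 - 195901)/(-2290418 + 2269392) - 1*3269580)/9932315 = (-2604372/(-21026) - 3269580)*(1/9932315) = (-2604372*(-1/21026) - 3269580)*(1/9932315) = (1302186/10513 - 3269580)*(1/9932315) = -34371792354/10513*1/9932315 = -34371792354/104418427595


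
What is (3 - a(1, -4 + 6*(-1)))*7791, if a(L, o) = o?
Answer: 101283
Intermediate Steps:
(3 - a(1, -4 + 6*(-1)))*7791 = (3 - (-4 + 6*(-1)))*7791 = (3 - (-4 - 6))*7791 = (3 - 1*(-10))*7791 = (3 + 10)*7791 = 13*7791 = 101283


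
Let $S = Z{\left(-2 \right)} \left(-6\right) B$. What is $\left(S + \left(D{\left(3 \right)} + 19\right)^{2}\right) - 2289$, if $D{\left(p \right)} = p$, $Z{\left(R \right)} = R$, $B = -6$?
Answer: $-1877$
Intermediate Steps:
$S = -72$ ($S = \left(-2\right) \left(-6\right) \left(-6\right) = 12 \left(-6\right) = -72$)
$\left(S + \left(D{\left(3 \right)} + 19\right)^{2}\right) - 2289 = \left(-72 + \left(3 + 19\right)^{2}\right) - 2289 = \left(-72 + 22^{2}\right) - 2289 = \left(-72 + 484\right) - 2289 = 412 - 2289 = -1877$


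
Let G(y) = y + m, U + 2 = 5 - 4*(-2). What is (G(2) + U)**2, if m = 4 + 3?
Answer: 400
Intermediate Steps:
U = 11 (U = -2 + (5 - 4*(-2)) = -2 + (5 + 8) = -2 + 13 = 11)
m = 7
G(y) = 7 + y (G(y) = y + 7 = 7 + y)
(G(2) + U)**2 = ((7 + 2) + 11)**2 = (9 + 11)**2 = 20**2 = 400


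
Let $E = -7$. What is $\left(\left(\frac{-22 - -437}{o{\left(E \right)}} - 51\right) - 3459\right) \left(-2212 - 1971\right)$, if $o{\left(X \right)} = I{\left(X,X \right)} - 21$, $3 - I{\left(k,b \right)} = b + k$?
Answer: $\frac{60465265}{4} \approx 1.5116 \cdot 10^{7}$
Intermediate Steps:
$I{\left(k,b \right)} = 3 - b - k$ ($I{\left(k,b \right)} = 3 - \left(b + k\right) = 3 - b - k$)
$o{\left(X \right)} = -18 - 2 X$ ($o{\left(X \right)} = \left(3 - X - X\right) - 21 = \left(3 - 2 X\right) - 21 = -18 - 2 X$)
$\left(\left(\frac{-22 - -437}{o{\left(E \right)}} - 51\right) - 3459\right) \left(-2212 - 1971\right) = \left(\left(\frac{-22 - -437}{-18 - -14} - 51\right) - 3459\right) \left(-2212 - 1971\right) = \left(\left(\frac{-22 + 437}{-18 + 14} - 51\right) - 3459\right) \left(-4183\right) = \left(\left(\frac{415}{-4} - 51\right) - 3459\right) \left(-4183\right) = \left(\left(415 \left(- \frac{1}{4}\right) - 51\right) - 3459\right) \left(-4183\right) = \left(\left(- \frac{415}{4} - 51\right) - 3459\right) \left(-4183\right) = \left(- \frac{619}{4} - 3459\right) \left(-4183\right) = \left(- \frac{14455}{4}\right) \left(-4183\right) = \frac{60465265}{4}$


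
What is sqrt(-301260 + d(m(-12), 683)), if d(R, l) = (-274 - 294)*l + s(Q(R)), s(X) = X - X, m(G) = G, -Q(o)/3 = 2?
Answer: 2*I*sqrt(172301) ≈ 830.18*I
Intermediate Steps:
Q(o) = -6 (Q(o) = -3*2 = -6)
s(X) = 0
d(R, l) = -568*l (d(R, l) = (-274 - 294)*l + 0 = -568*l + 0 = -568*l)
sqrt(-301260 + d(m(-12), 683)) = sqrt(-301260 - 568*683) = sqrt(-301260 - 387944) = sqrt(-689204) = 2*I*sqrt(172301)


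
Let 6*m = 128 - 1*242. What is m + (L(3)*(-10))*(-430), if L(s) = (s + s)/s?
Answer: 8581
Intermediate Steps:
m = -19 (m = (128 - 1*242)/6 = (128 - 242)/6 = (1/6)*(-114) = -19)
L(s) = 2 (L(s) = (2*s)/s = 2)
m + (L(3)*(-10))*(-430) = -19 + (2*(-10))*(-430) = -19 - 20*(-430) = -19 + 8600 = 8581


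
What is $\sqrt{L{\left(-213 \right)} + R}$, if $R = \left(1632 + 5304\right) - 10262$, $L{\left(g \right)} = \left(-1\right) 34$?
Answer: $4 i \sqrt{210} \approx 57.966 i$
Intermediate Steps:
$L{\left(g \right)} = -34$
$R = -3326$ ($R = 6936 - 10262 = -3326$)
$\sqrt{L{\left(-213 \right)} + R} = \sqrt{-34 - 3326} = \sqrt{-3360} = 4 i \sqrt{210}$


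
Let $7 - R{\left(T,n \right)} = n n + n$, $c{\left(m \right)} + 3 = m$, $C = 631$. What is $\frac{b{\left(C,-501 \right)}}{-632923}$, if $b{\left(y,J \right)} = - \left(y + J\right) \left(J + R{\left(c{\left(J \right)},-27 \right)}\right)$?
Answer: $- \frac{155480}{632923} \approx -0.24565$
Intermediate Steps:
$c{\left(m \right)} = -3 + m$
$R{\left(T,n \right)} = 7 - n - n^{2}$ ($R{\left(T,n \right)} = 7 - \left(n n + n\right) = 7 - \left(n^{2} + n\right) = 7 - \left(n + n^{2}\right) = 7 - n - n^{2}$)
$b{\left(y,J \right)} = - \left(-695 + J\right) \left(J + y\right)$ ($b{\left(y,J \right)} = - \left(y + J\right) \left(J - 695\right) = - \left(J + y\right) \left(J + \left(7 + 27 - 729\right)\right) = - \left(J + y\right) \left(J - 695\right) = - \left(J + y\right) \left(-695 + J\right) = - \left(-695 + J\right) \left(J + y\right)$)
$\frac{b{\left(C,-501 \right)}}{-632923} = \frac{- \left(-501\right)^{2} + 695 \left(-501\right) + 695 \cdot 631 - \left(-501\right) 631}{-632923} = \left(\left(-1\right) 251001 - 348195 + 438545 + 316131\right) \left(- \frac{1}{632923}\right) = \left(-251001 - 348195 + 438545 + 316131\right) \left(- \frac{1}{632923}\right) = 155480 \left(- \frac{1}{632923}\right) = - \frac{155480}{632923}$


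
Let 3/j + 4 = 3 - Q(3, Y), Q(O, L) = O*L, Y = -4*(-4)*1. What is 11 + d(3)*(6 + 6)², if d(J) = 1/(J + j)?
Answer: 60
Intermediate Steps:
Y = 16 (Y = 16*1 = 16)
Q(O, L) = L*O
j = -3/49 (j = 3/(-4 + (3 - 16*3)) = 3/(-4 + (3 - 1*48)) = 3/(-4 + (3 - 48)) = 3/(-4 - 45) = 3/(-49) = 3*(-1/49) = -3/49 ≈ -0.061224)
d(J) = 1/(-3/49 + J) (d(J) = 1/(J - 3/49) = 1/(-3/49 + J))
11 + d(3)*(6 + 6)² = 11 + (49/(-3 + 49*3))*(6 + 6)² = 11 + (49/(-3 + 147))*12² = 11 + (49/144)*144 = 11 + 49 = 60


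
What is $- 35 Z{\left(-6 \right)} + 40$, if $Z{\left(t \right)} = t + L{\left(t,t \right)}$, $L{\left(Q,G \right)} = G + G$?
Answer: $670$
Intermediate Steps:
$L{\left(Q,G \right)} = 2 G$
$Z{\left(t \right)} = 3 t$ ($Z{\left(t \right)} = t + 2 t = 3 t$)
$- 35 Z{\left(-6 \right)} + 40 = - 35 \cdot 3 \left(-6\right) + 40 = \left(-35\right) \left(-18\right) + 40 = 630 + 40 = 670$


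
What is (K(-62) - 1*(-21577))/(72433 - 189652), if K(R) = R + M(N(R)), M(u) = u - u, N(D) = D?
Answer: -21515/117219 ≈ -0.18355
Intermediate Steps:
M(u) = 0
K(R) = R (K(R) = R + 0 = R)
(K(-62) - 1*(-21577))/(72433 - 189652) = (-62 - 1*(-21577))/(72433 - 189652) = (-62 + 21577)/(-117219) = 21515*(-1/117219) = -21515/117219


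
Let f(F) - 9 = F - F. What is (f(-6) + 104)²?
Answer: 12769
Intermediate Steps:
f(F) = 9 (f(F) = 9 + (F - F) = 9 + 0 = 9)
(f(-6) + 104)² = (9 + 104)² = 113² = 12769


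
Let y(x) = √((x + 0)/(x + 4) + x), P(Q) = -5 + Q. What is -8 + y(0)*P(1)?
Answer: -8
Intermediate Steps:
y(x) = √(x + x/(4 + x)) (y(x) = √(x/(4 + x) + x) = √(x + x/(4 + x)))
-8 + y(0)*P(1) = -8 + √(0*(5 + 0)/(4 + 0))*(-5 + 1) = -8 + √(0*5/4)*(-4) = -8 + √(0*(¼)*5)*(-4) = -8 + √0*(-4) = -8 + 0*(-4) = -8 + 0 = -8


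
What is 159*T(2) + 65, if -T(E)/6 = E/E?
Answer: -889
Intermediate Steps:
T(E) = -6 (T(E) = -6*E/E = -6*1 = -6)
159*T(2) + 65 = 159*(-6) + 65 = -954 + 65 = -889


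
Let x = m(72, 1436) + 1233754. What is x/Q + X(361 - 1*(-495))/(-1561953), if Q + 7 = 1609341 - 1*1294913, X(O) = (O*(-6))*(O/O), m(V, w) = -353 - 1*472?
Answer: 642464005531/163703608071 ≈ 3.9246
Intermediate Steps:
m(V, w) = -825 (m(V, w) = -353 - 472 = -825)
X(O) = -6*O (X(O) = -6*O*1 = -6*O)
x = 1232929 (x = -825 + 1233754 = 1232929)
Q = 314421 (Q = -7 + (1609341 - 1*1294913) = -7 + (1609341 - 1294913) = -7 + 314428 = 314421)
x/Q + X(361 - 1*(-495))/(-1561953) = 1232929/314421 - 6*(361 - 1*(-495))/(-1561953) = 1232929*(1/314421) - 6*(361 + 495)*(-1/1561953) = 1232929/314421 - 6*856*(-1/1561953) = 1232929/314421 - 5136*(-1/1561953) = 1232929/314421 + 1712/520651 = 642464005531/163703608071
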